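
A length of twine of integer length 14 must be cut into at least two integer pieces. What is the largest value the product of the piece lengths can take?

162

Let g[k] be the best product for length k (with at least one cut). For each first piece i, the rest contributes max(k−i, g[k−i]).
g[2] = 1*max(1,0) = 1*1 = 1
g[3] = 1*max(2,1) = 1*2 = 2
g[4] = 2*max(2,1) = 2*2 = 4
g[5] = 2*max(3,2) = 2*3 = 6
g[6] = 3*max(3,2) = 3*3 = 9
g[7] = 2*max(5,6) = 2*6 = 12
g[8] = 2*max(6,9) = 2*9 = 18
g[9] = 3*max(6,9) = 3*9 = 27
g[10] = 2*max(8,18) = 2*18 = 36
g[11] = 2*max(9,27) = 2*27 = 54
g[12] = 3*max(9,27) = 3*27 = 81
g[13] = 2*max(11,54) = 2*54 = 108
g[14] = 2*max(12,81) = 2*81 = 162
One optimal split: 3 + 3 + 3 + 3 + 2; product 3*3*3*3*2 = 162.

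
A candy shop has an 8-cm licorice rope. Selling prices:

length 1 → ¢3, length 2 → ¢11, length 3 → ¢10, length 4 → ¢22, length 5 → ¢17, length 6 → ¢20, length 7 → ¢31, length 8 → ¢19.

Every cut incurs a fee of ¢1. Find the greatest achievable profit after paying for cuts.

43

Let v[k] be the best obtainable value from length k. For each k, try every first piece i and keep the best of price[i] + v[k−i] minus the 1 cut fee when i<k.
v[1] = 3
v[2] = max(3+3-1, 11+0) = 11
v[3] = max(3+11-1, 11+3-1, 10+0) = 13
v[4] = max(3+13-1, 11+11-1, 10+3-1, 22+0) = 22
v[5] = max(3+22-1, 11+13-1, 10+11-1, 22+3-1, 17+0) = 24
v[6] = max(3+24-1, 11+22-1, 10+13-1, 22+11-1, 17+3-1, 20+0) = 32
v[7] = max(3+32-1, 11+24-1, 10+22-1, …, 20+3-1, 31+0) = 34
v[8] = max(3+34-1, 11+32-1, 10+24-1, …, 31+3-1, 19+0) = 43
One optimal plan: pieces 4 + 4 (1 cut) → ¢44 − ¢1 = ¢43.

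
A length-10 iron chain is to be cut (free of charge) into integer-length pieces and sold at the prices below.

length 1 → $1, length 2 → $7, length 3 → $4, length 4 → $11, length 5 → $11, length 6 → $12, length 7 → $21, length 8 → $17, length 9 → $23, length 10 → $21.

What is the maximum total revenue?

35

Let v[k] be the best obtainable value from length k. For each k, try every first piece i and keep the best of price[i] + v[k−i].
v[1] = 1
v[2] = max(1+1, 7+0) = 7
v[3] = max(1+7, 7+1, 4+0) = 8
v[4] = max(1+8, 7+7, 4+1, 11+0) = 14
v[5] = max(1+14, 7+8, 4+7, 11+1, 11+0) = 15
v[6] = max(1+15, 7+14, 4+8, 11+7, 11+1, 12+0) = 21
v[7] = max(1+21, 7+15, 4+14, …, 12+1, 21+0) = 22
v[8] = max(1+22, 7+21, 4+15, …, 21+1, 17+0) = 28
v[9] = max(1+28, 7+22, 4+21, …, 17+1, 23+0) = 29
v[10] = max(1+29, 7+28, 4+22, …, 23+1, 21+0) = 35
One optimal cutting: 2 + 2 + 2 + 2 + 2 → $7 + $7 + $7 + $7 + $7 = $35.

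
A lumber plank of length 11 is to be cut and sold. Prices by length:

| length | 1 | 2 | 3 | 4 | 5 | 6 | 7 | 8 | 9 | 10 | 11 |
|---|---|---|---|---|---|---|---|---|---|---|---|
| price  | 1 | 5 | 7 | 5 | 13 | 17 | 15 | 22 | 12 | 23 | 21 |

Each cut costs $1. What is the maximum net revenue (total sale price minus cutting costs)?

Consider every possible first cut. r[k] is the best of p[i]+r[k−i] over all sellable i≤k, charging 1 whenever i<k.
r[1] = 1
r[2] = 5
r[3] = 7
r[4] = 9  (first piece 2, then r[2]=5)
r[5] = 13
r[6] = 17
r[7] = 17  (first piece 1, then r[6]=17)
r[8] = 22
r[9] = 23  (first piece 3, then r[6]=17)
r[10] = 26  (first piece 2, then r[8]=22)
r[11] = 29  (first piece 5, then r[6]=17)
One optimal plan: pieces 6 + 5 (1 cut) → $30 − $1 = $29.

29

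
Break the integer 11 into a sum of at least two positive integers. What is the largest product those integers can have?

Fill g[k] for k=2..11: at each k try every first piece i and multiply by the better of (k−i) uncut or g[k−i].
g[2] = 1·max(1,0) = 1·1 = 1
g[3] = max(1·2, 2·1) = 2
g[4] = max(1·3, 2·2, 3·1) = 4
g[5] = max(1·4, 2·3, 3·2, 4·1) = 6
g[6] = max(1·6, 2·4, 3·3, 4·2, 5·1) = 9
g[7] = max(1·9, 2·6, 3·4, 4·3, 5·2, 6·1) = 12
g[8] = max(1·12, 2·9, 3·6, …, 6·2, 7·1) = 18
g[9] = max(1·18, 2·12, 3·9, …, 7·2, 8·1) = 27
g[10] = max(1·27, 2·18, 3·12, …, 8·2, 9·1) = 36
g[11] = max(1·36, 2·27, 3·18, …, 9·2, 10·1) = 54
One optimal split: 3 + 3 + 3 + 2; product 3·3·3·2 = 54.

54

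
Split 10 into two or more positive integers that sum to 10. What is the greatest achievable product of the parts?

36

Let P[k] be the best product for length k (with at least one cut). For each first piece i, the rest contributes max(k−i, P[k−i]).
Small cases: P[2]=1.
P[3] = max(1×2, 2×1) = 2
P[4] = max(1×3, 2×2, 3×1) = 4
P[5] = max(1×4, 2×3, 3×2, 4×1) = 6
P[6] = max(1×6, 2×4, 3×3, 4×2, 5×1) = 9
P[7] = max(1×9, 2×6, 3×4, 4×3, 5×2, 6×1) = 12
P[8] = max(1×12, 2×9, 3×6, …, 6×2, 7×1) = 18
P[9] = max(1×18, 2×12, 3×9, …, 7×2, 8×1) = 27
P[10] = max(1×27, 2×18, 3×12, …, 8×2, 9×1) = 36
One optimal split: 3 + 3 + 2 + 2; product 3×3×2×2 = 36.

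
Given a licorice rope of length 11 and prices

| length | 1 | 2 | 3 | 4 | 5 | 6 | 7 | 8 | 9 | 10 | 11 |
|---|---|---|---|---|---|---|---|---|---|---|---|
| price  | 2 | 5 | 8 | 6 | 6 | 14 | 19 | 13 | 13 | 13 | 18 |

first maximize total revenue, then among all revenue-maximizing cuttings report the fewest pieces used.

Consider every possible first cut. r[k] is the best of p[i]+r[k−i] over all sellable i≤k.
r[1] = 2
r[2] = 5
r[3] = 8
r[4] = 10  (first piece 1, then r[3]=8)
r[5] = 13  (first piece 2, then r[3]=8)
r[6] = 16  (first piece 3, then r[3]=8)
r[7] = 19
r[8] = 21  (first piece 1, then r[7]=19)
r[9] = 24  (first piece 2, then r[7]=19)
r[10] = 27  (first piece 3, then r[7]=19)
r[11] = 29  (first piece 1, then r[10]=27)
Maximum revenue is ¢29.
Now minimize piece count subject to staying optimal: for each k, pieces[k] = 1 + min over i with p[i]+r[k−i]=r[k] of pieces[k−i].
pieces[8] = 2
pieces[9] = 2
pieces[10] = 2
pieces[11] = 3

3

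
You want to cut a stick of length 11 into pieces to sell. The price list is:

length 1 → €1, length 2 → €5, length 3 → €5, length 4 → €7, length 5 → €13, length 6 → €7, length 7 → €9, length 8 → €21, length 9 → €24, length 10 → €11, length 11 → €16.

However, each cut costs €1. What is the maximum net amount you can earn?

Let net[k] be the best obtainable value from length k. For each k, try every first piece i and keep the best of price[i] + net[k−i] minus the 1 cut fee when i<k.
net[1] = 1
net[2] = 5
net[3] = 5  (first piece 1, then net[2]=5)
net[4] = 9  (first piece 2, then net[2]=5)
net[5] = 13
net[6] = 13  (first piece 1, then net[5]=13)
net[7] = 17  (first piece 2, then net[5]=13)
net[8] = 21
net[9] = 24
net[10] = 25  (first piece 2, then net[8]=21)
net[11] = 28  (first piece 2, then net[9]=24)
One optimal plan: pieces 9 + 2 (1 cut) → €29 − €1 = €28.

28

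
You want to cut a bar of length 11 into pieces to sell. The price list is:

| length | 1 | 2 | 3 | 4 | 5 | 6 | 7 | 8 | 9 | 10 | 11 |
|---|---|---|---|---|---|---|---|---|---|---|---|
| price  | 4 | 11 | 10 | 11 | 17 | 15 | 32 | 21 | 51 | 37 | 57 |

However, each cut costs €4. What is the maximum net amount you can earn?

Consider every possible first cut. net[k] is the best of p[i]+net[k−i] over all sellable i≤k, charging 4 whenever i<k.
net[1] = 4
net[2] = max(4+4-4, 11+0) = 11
net[3] = max(4+11-4, 11+4-4, 10+0) = 11
net[4] = max(4+11-4, 11+11-4, 10+4-4, 11+0) = 18
net[5] = max(4+18-4, 11+11-4, 10+11-4, 11+4-4, 17+0) = 18
net[6] = max(4+18-4, 11+18-4, 10+11-4, 11+11-4, 17+4-4, 15+0) = 25
net[7] = max(4+25-4, 11+18-4, 10+18-4, …, 15+4-4, 32+0) = 32
net[8] = max(4+32-4, 11+25-4, 10+18-4, …, 32+4-4, 21+0) = 32
net[9] = max(4+32-4, 11+32-4, 10+25-4, …, 21+4-4, 51+0) = 51
net[10] = max(4+51-4, 11+32-4, 10+32-4, …, 51+4-4, 37+0) = 51
net[11] = max(4+51-4, 11+51-4, 10+32-4, …, 37+4-4, 57+0) = 58
One optimal plan: pieces 9 + 2 (1 cut) → €62 − €4 = €58.

58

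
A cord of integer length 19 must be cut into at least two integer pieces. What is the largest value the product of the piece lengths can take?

972

Let m[k] be the best product for length k (with at least one cut). For each first piece i, the rest contributes max(k−i, m[k−i]).
Small cases: m[2]=1, m[3]=2, m[4]=4, m[5]=6, m[6]=9, m[7]=12, m[8]=18, m[9]=27, m[10]=36, m[11]=54, m[12]=81, m[13]=108.
m[14] = 2*max(12,81) = 2*81 = 162
m[15] = 3*max(12,81) = 3*81 = 243
m[16] = 2*max(14,162) = 2*162 = 324
m[17] = 2*max(15,243) = 2*243 = 486
m[18] = 3*max(15,243) = 3*243 = 729
m[19] = 2*max(17,486) = 2*486 = 972
One optimal split: 3 + 3 + 3 + 3 + 3 + 2 + 2; product 3*3*3*3*3*2*2 = 972.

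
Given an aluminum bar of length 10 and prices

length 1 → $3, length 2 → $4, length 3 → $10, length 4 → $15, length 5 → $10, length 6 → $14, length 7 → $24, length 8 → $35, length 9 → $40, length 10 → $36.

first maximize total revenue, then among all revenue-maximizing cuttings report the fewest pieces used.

Build r[k] bottom-up: r[k] = max over allowed piece i of (p[i] + r[k−i]).
r[1] = 3
r[2] = 6  (first piece 1, then r[1]=3)
r[3] = 10
r[4] = 15
r[5] = 18  (first piece 1, then r[4]=15)
r[6] = 21  (first piece 1, then r[5]=18)
r[7] = 25  (first piece 3, then r[4]=15)
r[8] = 35
r[9] = 40
r[10] = 43  (first piece 1, then r[9]=40)
Maximum revenue is $43.
Now minimize piece count subject to staying optimal: for each k, pieces[k] = 1 + min over i with p[i]+r[k−i]=r[k] of pieces[k−i].
pieces[7] = 2
pieces[8] = 1
pieces[9] = 1
pieces[10] = 2

2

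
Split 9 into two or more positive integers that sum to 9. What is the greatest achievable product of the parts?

Define f[k] = max over 1≤i<k of i · max(k−i, f[k−i]); the inner max lets the remainder stay uncut if that's better.
Small cases: f[2]=1.
f[3] = max(1×2, 2×1) = 2
f[4] = max(1×3, 2×2, 3×1) = 4
f[5] = max(1×4, 2×3, 3×2, 4×1) = 6
f[6] = max(1×6, 2×4, 3×3, 4×2, 5×1) = 9
f[7] = max(1×9, 2×6, 3×4, 4×3, 5×2, 6×1) = 12
f[8] = max(1×12, 2×9, 3×6, …, 6×2, 7×1) = 18
f[9] = max(1×18, 2×12, 3×9, …, 7×2, 8×1) = 27
One optimal split: 3 + 3 + 3; product 3×3×3 = 27.

27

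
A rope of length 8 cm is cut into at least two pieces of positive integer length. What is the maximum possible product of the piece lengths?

Let g[k] be the best product for length k (with at least one cut). For each first piece i, the rest contributes max(k−i, g[k−i]).
g[2] = 1*max(1,0) = 1*1 = 1
g[3] = 1*max(2,1) = 1*2 = 2
g[4] = 2*max(2,1) = 2*2 = 4
g[5] = 2*max(3,2) = 2*3 = 6
g[6] = 3*max(3,2) = 3*3 = 9
g[7] = 2*max(5,6) = 2*6 = 12
g[8] = 2*max(6,9) = 2*9 = 18
One optimal split: 3 + 3 + 2; product 3*3*2 = 18.

18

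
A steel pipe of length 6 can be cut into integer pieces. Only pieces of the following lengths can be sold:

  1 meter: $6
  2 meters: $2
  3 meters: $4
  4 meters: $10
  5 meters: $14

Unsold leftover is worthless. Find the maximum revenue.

Build f[k] bottom-up: f[k] = max over allowed piece i of (p[i] + f[k−i]).
f[1] = 6
f[2] = 12  (first piece 1, then f[1]=6)
f[3] = 18  (first piece 1, then f[2]=12)
f[4] = 24  (first piece 1, then f[3]=18)
f[5] = 30  (first piece 1, then f[4]=24)
f[6] = 36  (first piece 1, then f[5]=30)
One optimal cutting: 1 + 1 + 1 + 1 + 1 + 1 → $36.

36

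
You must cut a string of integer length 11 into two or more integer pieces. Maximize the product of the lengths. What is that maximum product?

Fill m[k] for k=2..11: at each k try every first piece i and multiply by the better of (k−i) uncut or m[k−i].
m[2] = 1×max(1,0) = 1×1 = 1
m[3] = max(1×2, 2×1) = 2
m[4] = max(1×3, 2×2, 3×1) = 4
m[5] = max(1×4, 2×3, 3×2, 4×1) = 6
m[6] = max(1×6, 2×4, 3×3, 4×2, 5×1) = 9
m[7] = max(1×9, 2×6, 3×4, 4×3, 5×2, 6×1) = 12
m[8] = max(1×12, 2×9, 3×6, …, 6×2, 7×1) = 18
m[9] = max(1×18, 2×12, 3×9, …, 7×2, 8×1) = 27
m[10] = max(1×27, 2×18, 3×12, …, 8×2, 9×1) = 36
m[11] = max(1×36, 2×27, 3×18, …, 9×2, 10×1) = 54
One optimal split: 3 + 3 + 3 + 2; product 3×3×3×2 = 54.

54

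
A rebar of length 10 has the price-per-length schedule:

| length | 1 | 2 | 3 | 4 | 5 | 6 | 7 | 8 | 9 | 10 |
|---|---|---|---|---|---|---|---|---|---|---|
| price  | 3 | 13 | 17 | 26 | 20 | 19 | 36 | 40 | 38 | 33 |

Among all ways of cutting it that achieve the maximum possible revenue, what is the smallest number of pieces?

3

Consider every possible first cut. r[k] is the best of p[i]+r[k−i] over all sellable i≤k.
r[1] = 3
r[2] = 13
r[3] = 17
r[4] = 26  (first piece 2, then r[2]=13)
r[5] = 30  (first piece 2, then r[3]=17)
r[6] = 39  (first piece 2, then r[4]=26)
r[7] = 43  (first piece 2, then r[5]=30)
r[8] = 52  (first piece 2, then r[6]=39)
r[9] = 56  (first piece 2, then r[7]=43)
r[10] = 65  (first piece 2, then r[8]=52)
Maximum revenue is ₹65.
Now minimize piece count subject to staying optimal: for each k, pieces[k] = 1 + min over i with p[i]+r[k−i]=r[k] of pieces[k−i].
pieces[7] = 2
pieces[8] = 2
pieces[9] = 3
pieces[10] = 3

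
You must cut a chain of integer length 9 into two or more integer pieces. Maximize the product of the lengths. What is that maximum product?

27

Let P[k] be the best product for length k (with at least one cut). For each first piece i, the rest contributes max(k−i, P[k−i]).
P[2] = 1×max(1,0) = 1×1 = 1
P[3] = 1×max(2,1) = 1×2 = 2
P[4] = 2×max(2,1) = 2×2 = 4
P[5] = 2×max(3,2) = 2×3 = 6
P[6] = 3×max(3,2) = 3×3 = 9
P[7] = 2×max(5,6) = 2×6 = 12
P[8] = 2×max(6,9) = 2×9 = 18
P[9] = 3×max(6,9) = 3×9 = 27
One optimal split: 3 + 3 + 3; product 3×3×3 = 27.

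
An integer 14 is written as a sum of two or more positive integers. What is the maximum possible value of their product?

162

Let prod[k] be the best product for length k (with at least one cut). For each first piece i, the rest contributes max(k−i, prod[k−i]).
prod[2] = 1*max(1,0) = 1*1 = 1
prod[3] = max(1*2, 2*1) = 2
prod[4] = max(1*3, 2*2, 3*1) = 4
prod[5] = max(1*4, 2*3, 3*2, 4*1) = 6
prod[6] = max(1*6, 2*4, 3*3, 4*2, 5*1) = 9
prod[7] = max(1*9, 2*6, 3*4, 4*3, 5*2, 6*1) = 12
prod[8] = max(1*12, 2*9, 3*6, …, 6*2, 7*1) = 18
prod[9] = max(1*18, 2*12, 3*9, …, 7*2, 8*1) = 27
prod[10] = max(1*27, 2*18, 3*12, …, 8*2, 9*1) = 36
prod[11] = max(1*36, 2*27, 3*18, …, 9*2, 10*1) = 54
prod[12] = max(1*54, 2*36, 3*27, …, 10*2, 11*1) = 81
prod[13] = max(1*81, 2*54, 3*36, …, 11*2, 12*1) = 108
prod[14] = max(1*108, 2*81, 3*54, …, 12*2, 13*1) = 162
One optimal split: 3 + 3 + 3 + 3 + 2; product 3*3*3*3*2 = 162.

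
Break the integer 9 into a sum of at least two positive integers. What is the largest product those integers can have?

27

Let P[k] be the best product for length k (with at least one cut). For each first piece i, the rest contributes max(k−i, P[k−i]).
P[2] = 1*max(1,0) = 1*1 = 1
P[3] = max(1*2, 2*1) = 2
P[4] = max(1*3, 2*2, 3*1) = 4
P[5] = max(1*4, 2*3, 3*2, 4*1) = 6
P[6] = max(1*6, 2*4, 3*3, 4*2, 5*1) = 9
P[7] = max(1*9, 2*6, 3*4, 4*3, 5*2, 6*1) = 12
P[8] = max(1*12, 2*9, 3*6, …, 6*2, 7*1) = 18
P[9] = max(1*18, 2*12, 3*9, …, 7*2, 8*1) = 27
One optimal split: 3 + 3 + 3; product 3*3*3 = 27.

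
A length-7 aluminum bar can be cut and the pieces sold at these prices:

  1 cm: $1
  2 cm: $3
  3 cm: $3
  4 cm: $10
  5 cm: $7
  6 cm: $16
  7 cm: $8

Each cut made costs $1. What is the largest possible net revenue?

16

Let v[k] be the best obtainable value from length k. For each k, try every first piece i and keep the best of price[i] + v[k−i] minus the 1 cut fee when i<k.
v[1] = 1
v[2] = max(1+1-1, 3+0) = 3
v[3] = max(1+3-1, 3+1-1, 3+0) = 3
v[4] = max(1+3-1, 3+3-1, 3+1-1, 10+0) = 10
v[5] = max(1+10-1, 3+3-1, 3+3-1, 10+1-1, 7+0) = 10
v[6] = max(1+10-1, 3+10-1, 3+3-1, 10+3-1, 7+1-1, 16+0) = 16
v[7] = max(1+16-1, 3+10-1, 3+10-1, …, 16+1-1, 8+0) = 16
One optimal plan: pieces 6 + 1 (1 cut) → $17 − $1 = $16.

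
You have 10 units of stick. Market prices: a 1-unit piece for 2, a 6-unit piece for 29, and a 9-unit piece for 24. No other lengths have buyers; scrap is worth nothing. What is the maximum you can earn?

Build f[k] bottom-up: f[k] = max over allowed piece i of (p[i] + f[k−i]).
f[1] = 2
f[2] = 4  (first piece 1, then f[1]=2)
f[3] = 6  (first piece 1, then f[2]=4)
f[4] = 8  (first piece 1, then f[3]=6)
f[5] = 10  (first piece 1, then f[4]=8)
f[6] = 29
f[7] = 31  (first piece 1, then f[6]=29)
f[8] = 33  (first piece 1, then f[7]=31)
f[9] = 35  (first piece 1, then f[8]=33)
f[10] = 37  (first piece 1, then f[9]=35)
One optimal cutting: 6 + 1 + 1 + 1 + 1 → 37.

37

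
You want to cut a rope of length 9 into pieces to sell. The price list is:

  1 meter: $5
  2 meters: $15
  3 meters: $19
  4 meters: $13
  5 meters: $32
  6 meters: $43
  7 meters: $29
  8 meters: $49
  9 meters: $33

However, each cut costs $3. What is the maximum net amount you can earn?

Let net[k] be the best obtainable value from length k. For each k, try every first piece i and keep the best of price[i] + net[k−i] minus the 3 cut fee when i<k.
net[1] = 5
net[2] = 15
net[3] = 19
net[4] = 27  (first piece 2, then net[2]=15)
net[5] = 32
net[6] = 43
net[7] = 45  (first piece 1, then net[6]=43)
net[8] = 55  (first piece 2, then net[6]=43)
net[9] = 59  (first piece 3, then net[6]=43)
One optimal plan: pieces 6 + 3 (1 cut) → $62 − $3 = $59.

59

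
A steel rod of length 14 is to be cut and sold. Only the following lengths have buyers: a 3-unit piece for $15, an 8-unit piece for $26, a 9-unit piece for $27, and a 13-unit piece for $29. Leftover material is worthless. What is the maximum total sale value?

Let r[k] be the best obtainable value from length k. For each k, try every first piece i and keep the best of price[i] + r[k−i].
r[1] = 0
r[2] = 0
r[3] = 15
r[4] = 15
r[5] = 15
r[6] = 30  (first piece 3, then r[3]=15)
r[7] = 30
r[8] = 30
r[9] = 45  (first piece 3, then r[6]=30)
r[10] = 45
r[11] = 45
r[12] = 60  (first piece 3, then r[9]=45)
r[13] = 60
r[14] = 60
One optimal cutting: pieces 3 + 3 + 3 + 3 with 2 units of scrap → $60.

60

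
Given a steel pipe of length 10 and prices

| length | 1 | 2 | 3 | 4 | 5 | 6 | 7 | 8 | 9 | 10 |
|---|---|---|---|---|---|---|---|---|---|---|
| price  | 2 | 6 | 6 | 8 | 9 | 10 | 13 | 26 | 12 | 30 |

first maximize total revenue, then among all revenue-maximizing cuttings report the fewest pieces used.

2

Let r[k] be the best obtainable value from length k. For each k, try every first piece i and keep the best of price[i] + r[k−i].
r[1] = 2
r[2] = max(2+2, 6+0) = 6
r[3] = max(2+6, 6+2, 6+0) = 8
r[4] = max(2+8, 6+6, 6+2, 8+0) = 12
r[5] = max(2+12, 6+8, 6+6, 8+2, 9+0) = 14
r[6] = max(2+14, 6+12, 6+8, 8+6, 9+2, 10+0) = 18
r[7] = max(2+18, 6+14, 6+12, …, 10+2, 13+0) = 20
r[8] = max(2+20, 6+18, 6+14, …, 13+2, 26+0) = 26
r[9] = max(2+26, 6+20, 6+18, …, 26+2, 12+0) = 28
r[10] = max(2+28, 6+26, 6+20, …, 12+2, 30+0) = 32
Maximum revenue is $32.
Now minimize piece count subject to staying optimal: for each k, pieces[k] = 1 + min over i with p[i]+r[k−i]=r[k] of pieces[k−i].
pieces[7] = 4
pieces[8] = 1
pieces[9] = 2
pieces[10] = 2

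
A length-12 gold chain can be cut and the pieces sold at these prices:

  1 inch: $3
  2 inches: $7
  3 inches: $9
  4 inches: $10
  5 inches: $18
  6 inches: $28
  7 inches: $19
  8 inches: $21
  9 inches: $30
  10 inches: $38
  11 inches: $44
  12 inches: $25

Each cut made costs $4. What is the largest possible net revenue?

Let v[k] be the best obtainable value from length k. For each k, try every first piece i and keep the best of price[i] + v[k−i] minus the 4 cut fee when i<k.
v[1] = 3
v[2] = 7
v[3] = 9
v[4] = 10  (first piece 2, then v[2]=7)
v[5] = 18
v[6] = 28
v[7] = 27  (first piece 1, then v[6]=28)
v[8] = 31  (first piece 2, then v[6]=28)
v[9] = 33  (first piece 3, then v[6]=28)
v[10] = 38
v[11] = 44
v[12] = 52  (first piece 6, then v[6]=28)
One optimal plan: pieces 6 + 6 (1 cut) → $56 − $4 = $52.

52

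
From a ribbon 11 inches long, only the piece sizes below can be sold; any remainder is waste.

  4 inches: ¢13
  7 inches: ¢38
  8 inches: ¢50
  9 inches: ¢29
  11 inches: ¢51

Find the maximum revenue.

Let best[k] be the best obtainable value from length k. For each k, try every first piece i and keep the best of price[i] + best[k−i].
best[1] = 0
best[2] = 0
best[3] = 0
best[4] = 13
best[5] = 13
best[6] = 13
best[7] = 38
best[8] = 50
best[9] = 50
best[10] = 50
best[11] = 51  (first piece 4, then best[7]=38)
One optimal cutting: 7 + 4 → ¢51.

51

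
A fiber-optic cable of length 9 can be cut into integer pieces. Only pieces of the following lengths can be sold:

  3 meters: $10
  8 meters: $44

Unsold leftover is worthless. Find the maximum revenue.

Build r[k] bottom-up: r[k] = max over allowed piece i of (p[i] + r[k−i]).
r[1] = 0
r[2] = 0
r[3] = 10
r[4] = 10
r[5] = 10
r[6] = 20  (first piece 3, then r[3]=10)
r[7] = 20
r[8] = 44
r[9] = 44
One optimal cutting: pieces 8 with 1 meter of scrap → $44.

44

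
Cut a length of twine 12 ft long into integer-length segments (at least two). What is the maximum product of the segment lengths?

81

Define f[k] = max over 1≤i<k of i · max(k−i, f[k−i]); the inner max lets the remainder stay uncut if that's better.
f[2] = 1×max(1,0) = 1×1 = 1
f[3] = 1×max(2,1) = 1×2 = 2
f[4] = 2×max(2,1) = 2×2 = 4
f[5] = 2×max(3,2) = 2×3 = 6
f[6] = 3×max(3,2) = 3×3 = 9
f[7] = 2×max(5,6) = 2×6 = 12
f[8] = 2×max(6,9) = 2×9 = 18
f[9] = 3×max(6,9) = 3×9 = 27
f[10] = 2×max(8,18) = 2×18 = 36
f[11] = 2×max(9,27) = 2×27 = 54
f[12] = 3×max(9,27) = 3×27 = 81
One optimal split: 3 + 3 + 3 + 3; product 3×3×3×3 = 81.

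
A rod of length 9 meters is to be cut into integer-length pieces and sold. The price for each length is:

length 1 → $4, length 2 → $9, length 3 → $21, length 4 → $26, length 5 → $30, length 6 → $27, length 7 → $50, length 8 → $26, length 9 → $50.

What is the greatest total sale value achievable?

Let v[k] be the best obtainable value from length k. For each k, try every first piece i and keep the best of price[i] + v[k−i].
v[1] = 4
v[2] = 9
v[3] = 21
v[4] = 26
v[5] = 30  (first piece 1, then v[4]=26)
v[6] = 42  (first piece 3, then v[3]=21)
v[7] = 50
v[8] = 54  (first piece 1, then v[7]=50)
v[9] = 63  (first piece 3, then v[6]=42)
One optimal cutting: 3 + 3 + 3 → $21 + $21 + $21 = $63.

63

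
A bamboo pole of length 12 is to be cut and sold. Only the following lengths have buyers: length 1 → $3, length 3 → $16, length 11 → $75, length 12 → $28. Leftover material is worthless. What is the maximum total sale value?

78

Consider every possible first cut. r[k] is the best of p[i]+r[k−i] over all sellable i≤k.
r[1] = 3
r[2] = 6  (first piece 1, then r[1]=3)
r[3] = 16
r[4] = 19  (first piece 1, then r[3]=16)
r[5] = 22  (first piece 1, then r[4]=19)
r[6] = 32  (first piece 3, then r[3]=16)
r[7] = 35  (first piece 1, then r[6]=32)
r[8] = 38  (first piece 1, then r[7]=35)
r[9] = 48  (first piece 3, then r[6]=32)
r[10] = 51  (first piece 1, then r[9]=48)
r[11] = 75
r[12] = 78  (first piece 1, then r[11]=75)
One optimal cutting: 11 + 1 → $78.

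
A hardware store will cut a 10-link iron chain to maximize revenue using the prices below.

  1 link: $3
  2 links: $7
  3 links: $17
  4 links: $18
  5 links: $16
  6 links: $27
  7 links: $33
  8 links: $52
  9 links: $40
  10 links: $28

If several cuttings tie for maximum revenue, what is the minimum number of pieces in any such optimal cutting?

Build r[k] bottom-up: r[k] = max over allowed piece i of (p[i] + r[k−i]).
r[1] = 3
r[2] = 7
r[3] = 17
r[4] = 20  (first piece 1, then r[3]=17)
r[5] = 24  (first piece 2, then r[3]=17)
r[6] = 34  (first piece 3, then r[3]=17)
r[7] = 37  (first piece 1, then r[6]=34)
r[8] = 52
r[9] = 55  (first piece 1, then r[8]=52)
r[10] = 59  (first piece 2, then r[8]=52)
Maximum revenue is $59.
Now minimize piece count subject to staying optimal: for each k, pieces[k] = 1 + min over i with p[i]+r[k−i]=r[k] of pieces[k−i].
pieces[7] = 3
pieces[8] = 1
pieces[9] = 2
pieces[10] = 2

2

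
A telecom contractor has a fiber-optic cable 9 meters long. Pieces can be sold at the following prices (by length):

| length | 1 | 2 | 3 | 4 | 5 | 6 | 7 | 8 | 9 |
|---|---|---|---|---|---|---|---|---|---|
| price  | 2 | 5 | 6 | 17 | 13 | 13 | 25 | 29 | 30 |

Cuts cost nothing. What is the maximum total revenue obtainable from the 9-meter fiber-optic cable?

Let R[k] be the best obtainable value from length k. For each k, try every first piece i and keep the best of price[i] + R[k−i].
R[1] = 2
R[2] = 5
R[3] = 7  (first piece 1, then R[2]=5)
R[4] = 17
R[5] = 19  (first piece 1, then R[4]=17)
R[6] = 22  (first piece 2, then R[4]=17)
R[7] = 25
R[8] = 34  (first piece 4, then R[4]=17)
R[9] = 36  (first piece 1, then R[8]=34)
One optimal cutting: 4 + 4 + 1 → $17 + $17 + $2 = $36.

36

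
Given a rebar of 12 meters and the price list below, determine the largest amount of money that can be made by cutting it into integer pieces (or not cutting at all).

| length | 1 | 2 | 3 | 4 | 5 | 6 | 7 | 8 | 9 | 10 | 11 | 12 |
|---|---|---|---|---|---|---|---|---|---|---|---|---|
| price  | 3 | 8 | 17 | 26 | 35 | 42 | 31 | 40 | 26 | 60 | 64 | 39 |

84

Consider every possible first cut. best[k] is the best of p[i]+best[k−i] over all sellable i≤k.
best[1] = 3
best[2] = 8
best[3] = 17
best[4] = 26
best[5] = 35
best[6] = 42
best[7] = 45  (first piece 1, then best[6]=42)
best[8] = 52  (first piece 3, then best[5]=35)
best[9] = 61  (first piece 4, then best[5]=35)
best[10] = 70  (first piece 5, then best[5]=35)
best[11] = 77  (first piece 5, then best[6]=42)
best[12] = 84  (first piece 6, then best[6]=42)
One optimal cutting: 6 + 6 → ₹42 + ₹42 = ₹84.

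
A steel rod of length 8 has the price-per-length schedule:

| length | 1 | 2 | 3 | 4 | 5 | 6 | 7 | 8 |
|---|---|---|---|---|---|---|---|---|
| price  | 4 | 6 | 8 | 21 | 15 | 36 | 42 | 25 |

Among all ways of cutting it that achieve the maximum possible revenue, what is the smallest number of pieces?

2

Consider every possible first cut. r[k] is the best of p[i]+r[k−i] over all sellable i≤k.
r[1] = 4
r[2] = max(4+4, 6+0) = 8
r[3] = max(4+8, 6+4, 8+0) = 12
r[4] = max(4+12, 6+8, 8+4, 21+0) = 21
r[5] = max(4+21, 6+12, 8+8, 21+4, 15+0) = 25
r[6] = max(4+25, 6+21, 8+12, 21+8, 15+4, 36+0) = 36
r[7] = max(4+36, 6+25, 8+21, …, 36+4, 42+0) = 42
r[8] = max(4+42, 6+36, 8+25, …, 42+4, 25+0) = 46
Maximum revenue is $46.
Now minimize piece count subject to staying optimal: for each k, pieces[k] = 1 + min over i with p[i]+r[k−i]=r[k] of pieces[k−i].
pieces[5] = 2
pieces[6] = 1
pieces[7] = 1
pieces[8] = 2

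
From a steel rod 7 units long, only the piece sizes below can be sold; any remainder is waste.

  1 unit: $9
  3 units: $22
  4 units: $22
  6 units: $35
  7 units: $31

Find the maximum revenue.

Let f[k] be the best obtainable value from length k. For each k, try every first piece i and keep the best of price[i] + f[k−i].
f[1] = 9
f[2] = 18  (first piece 1, then f[1]=9)
f[3] = max(9+18, 22+0) = 27
f[4] = max(9+27, 22+9, 22+0) = 36
f[5] = max(9+36, 22+18, 22+9) = 45
f[6] = max(9+45, 22+27, 22+18, 35+0) = 54
f[7] = max(9+54, 22+36, 22+27, 35+9, 31+0) = 63
One optimal cutting: 1 + 1 + 1 + 1 + 1 + 1 + 1 → $63.

63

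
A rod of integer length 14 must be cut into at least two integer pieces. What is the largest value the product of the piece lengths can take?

Fill f[k] for k=2..14: at each k try every first piece i and multiply by the better of (k−i) uncut or f[k−i].
Small cases: f[2]=1, f[3]=2, f[4]=4, f[5]=6, f[6]=9, f[7]=12, f[8]=18.
f[9] = max(1·18, 2·12, 3·9, …, 7·2, 8·1) = 27
f[10] = max(1·27, 2·18, 3·12, …, 8·2, 9·1) = 36
f[11] = max(1·36, 2·27, 3·18, …, 9·2, 10·1) = 54
f[12] = max(1·54, 2·36, 3·27, …, 10·2, 11·1) = 81
f[13] = max(1·81, 2·54, 3·36, …, 11·2, 12·1) = 108
f[14] = max(1·108, 2·81, 3·54, …, 12·2, 13·1) = 162
One optimal split: 3 + 3 + 3 + 3 + 2; product 3·3·3·3·2 = 162.

162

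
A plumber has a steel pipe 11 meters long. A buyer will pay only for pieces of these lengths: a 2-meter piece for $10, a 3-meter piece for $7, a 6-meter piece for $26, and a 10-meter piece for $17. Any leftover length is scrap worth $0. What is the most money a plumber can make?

50

Let f[k] be the best obtainable value from length k. For each k, try every first piece i and keep the best of price[i] + f[k−i].
f[1] = 0
f[2] = 10
f[3] = max(10+0, 7+0) = 10
f[4] = max(10+10, 7+0) = 20
f[5] = max(10+10, 7+10) = 20
f[6] = max(10+20, 7+10, 26+0) = 30
f[7] = max(10+20, 7+20, 26+0) = 30
f[8] = max(10+30, 7+20, 26+10) = 40
f[9] = max(10+30, 7+30, 26+10) = 40
f[10] = max(10+40, 7+30, 26+20, 17+0) = 50
f[11] = max(10+40, 7+40, 26+20, 17+0) = 50
One optimal cutting: pieces 2 + 2 + 2 + 2 + 2 with 1 meter of scrap → $50.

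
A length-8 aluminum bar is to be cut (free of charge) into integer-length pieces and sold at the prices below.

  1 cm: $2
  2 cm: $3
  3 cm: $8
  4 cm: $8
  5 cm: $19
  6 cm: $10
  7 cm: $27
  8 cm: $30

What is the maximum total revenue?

Build R[k] bottom-up: R[k] = max over allowed piece i of (p[i] + R[k−i]).
R[1] = 2
R[2] = max(2+2, 3+0) = 4
R[3] = max(2+4, 3+2, 8+0) = 8
R[4] = max(2+8, 3+4, 8+2, 8+0) = 10
R[5] = max(2+10, 3+8, 8+4, 8+2, 19+0) = 19
R[6] = max(2+19, 3+10, 8+8, 8+4, 19+2, 10+0) = 21
R[7] = max(2+21, 3+19, 8+10, …, 10+2, 27+0) = 27
R[8] = max(2+27, 3+21, 8+19, …, 27+2, 30+0) = 30
Best is to sell the whole 8-cm piece uncut for $30.

30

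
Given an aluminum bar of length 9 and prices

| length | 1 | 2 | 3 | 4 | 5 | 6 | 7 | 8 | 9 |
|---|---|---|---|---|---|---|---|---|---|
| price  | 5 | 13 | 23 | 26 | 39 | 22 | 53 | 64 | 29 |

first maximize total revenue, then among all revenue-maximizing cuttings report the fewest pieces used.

2

Build r[k] bottom-up: r[k] = max over allowed piece i of (p[i] + r[k−i]).
r[1] = 5
r[2] = max(5+5, 13+0) = 13
r[3] = max(5+13, 13+5, 23+0) = 23
r[4] = max(5+23, 13+13, 23+5, 26+0) = 28
r[5] = max(5+28, 13+23, 23+13, 26+5, 39+0) = 39
r[6] = max(5+39, 13+28, 23+23, 26+13, 39+5, 22+0) = 46
r[7] = max(5+46, 13+39, 23+28, …, 22+5, 53+0) = 53
r[8] = max(5+53, 13+46, 23+39, …, 53+5, 64+0) = 64
r[9] = max(5+64, 13+53, 23+46, …, 64+5, 29+0) = 69
Maximum revenue is $69.
Now minimize piece count subject to staying optimal: for each k, pieces[k] = 1 + min over i with p[i]+r[k−i]=r[k] of pieces[k−i].
pieces[6] = 2
pieces[7] = 1
pieces[8] = 1
pieces[9] = 2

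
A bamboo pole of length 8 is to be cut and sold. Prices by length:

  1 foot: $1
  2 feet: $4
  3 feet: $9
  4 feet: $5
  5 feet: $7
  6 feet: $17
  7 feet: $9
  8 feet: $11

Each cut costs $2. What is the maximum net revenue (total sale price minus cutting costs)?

Build net[k] bottom-up: net[k] = max over allowed piece i of (p[i] + net[k−i]) − 2 per cut.
net[1] = 1
net[2] = 4
net[3] = 9
net[4] = 8  (first piece 1, then net[3]=9)
net[5] = 11  (first piece 2, then net[3]=9)
net[6] = 17
net[7] = 16  (first piece 1, then net[6]=17)
net[8] = 19  (first piece 2, then net[6]=17)
One optimal plan: pieces 6 + 2 (1 cut) → $21 − $2 = $19.

19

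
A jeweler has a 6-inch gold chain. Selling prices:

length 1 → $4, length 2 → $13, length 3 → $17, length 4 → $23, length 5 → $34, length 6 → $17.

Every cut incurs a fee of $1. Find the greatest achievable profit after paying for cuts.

37

Let r[k] be the best obtainable value from length k. For each k, try every first piece i and keep the best of price[i] + r[k−i] minus the 1 cut fee when i<k.
r[1] = 4
r[2] = 13
r[3] = 17
r[4] = 25  (first piece 2, then r[2]=13)
r[5] = 34
r[6] = 37  (first piece 1, then r[5]=34)
One optimal plan: pieces 5 + 1 (1 cut) → $38 − $1 = $37.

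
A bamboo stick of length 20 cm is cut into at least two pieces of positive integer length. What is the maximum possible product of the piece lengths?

1458

Fill g[k] for k=2..20: at each k try every first piece i and multiply by the better of (k−i) uncut or g[k−i].
g[2] = 1*max(1,0) = 1*1 = 1
g[3] = 1*max(2,1) = 1*2 = 2
g[4] = 2*max(2,1) = 2*2 = 4
g[5] = 2*max(3,2) = 2*3 = 6
g[6] = 3*max(3,2) = 3*3 = 9
g[7] = 2*max(5,6) = 2*6 = 12
g[8] = 2*max(6,9) = 2*9 = 18
g[9] = 3*max(6,9) = 3*9 = 27
g[10] = 2*max(8,18) = 2*18 = 36
g[11] = 2*max(9,27) = 2*27 = 54
g[12] = 3*max(9,27) = 3*27 = 81
g[13] = 2*max(11,54) = 2*54 = 108
g[14] = 2*max(12,81) = 2*81 = 162
g[15] = 3*max(12,81) = 3*81 = 243
g[16] = 2*max(14,162) = 2*162 = 324
g[17] = 2*max(15,243) = 2*243 = 486
g[18] = 3*max(15,243) = 3*243 = 729
g[19] = 2*max(17,486) = 2*486 = 972
g[20] = 2*max(18,729) = 2*729 = 1458
One optimal split: 3 + 3 + 3 + 3 + 3 + 3 + 2; product 3*3*3*3*3*3*2 = 1458.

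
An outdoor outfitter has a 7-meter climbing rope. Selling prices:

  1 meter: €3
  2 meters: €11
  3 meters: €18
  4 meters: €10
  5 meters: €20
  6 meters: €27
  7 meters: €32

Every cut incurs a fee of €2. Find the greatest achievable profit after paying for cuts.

36

Build v[k] bottom-up: v[k] = max over allowed piece i of (p[i] + v[k−i]) − 2 per cut.
v[1] = 3
v[2] = max(3+3-2, 11+0) = 11
v[3] = max(3+11-2, 11+3-2, 18+0) = 18
v[4] = max(3+18-2, 11+11-2, 18+3-2, 10+0) = 20
v[5] = max(3+20-2, 11+18-2, 18+11-2, 10+3-2, 20+0) = 27
v[6] = max(3+27-2, 11+20-2, 18+18-2, 10+11-2, 20+3-2, 27+0) = 34
v[7] = max(3+34-2, 11+27-2, 18+20-2, …, 27+3-2, 32+0) = 36
One optimal plan: pieces 3 + 2 + 2 (2 cuts) → €40 − €4 = €36.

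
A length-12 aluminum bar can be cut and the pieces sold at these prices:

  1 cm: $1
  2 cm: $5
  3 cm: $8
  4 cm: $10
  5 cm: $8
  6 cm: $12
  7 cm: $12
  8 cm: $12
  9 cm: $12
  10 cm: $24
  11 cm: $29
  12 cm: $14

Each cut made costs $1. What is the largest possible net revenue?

29

Build r[k] bottom-up: r[k] = max over allowed piece i of (p[i] + r[k−i]) − 1 per cut.
r[1] = 1
r[2] = max(1+1-1, 5+0) = 5
r[3] = max(1+5-1, 5+1-1, 8+0) = 8
r[4] = max(1+8-1, 5+5-1, 8+1-1, 10+0) = 10
r[5] = max(1+10-1, 5+8-1, 8+5-1, 10+1-1, 8+0) = 12
r[6] = max(1+12-1, 5+10-1, 8+8-1, 10+5-1, 8+1-1, 12+0) = 15
r[7] = max(1+15-1, 5+12-1, 8+10-1, …, 12+1-1, 12+0) = 17
r[8] = max(1+17-1, 5+15-1, 8+12-1, …, 12+1-1, 12+0) = 19
r[9] = max(1+19-1, 5+17-1, 8+15-1, …, 12+1-1, 12+0) = 22
r[10] = max(1+22-1, 5+19-1, 8+17-1, …, 12+1-1, 24+0) = 24
r[11] = max(1+24-1, 5+22-1, 8+19-1, …, 24+1-1, 29+0) = 29
r[12] = max(1+29-1, 5+24-1, 8+22-1, …, 29+1-1, 14+0) = 29
One optimal plan: pieces 11 + 1 (1 cut) → $30 − $1 = $29.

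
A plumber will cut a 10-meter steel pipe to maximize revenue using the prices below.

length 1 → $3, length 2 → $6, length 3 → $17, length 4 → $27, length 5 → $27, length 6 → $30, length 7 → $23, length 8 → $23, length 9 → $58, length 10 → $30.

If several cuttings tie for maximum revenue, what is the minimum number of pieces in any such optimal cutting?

2

Build r[k] bottom-up: r[k] = max over allowed piece i of (p[i] + r[k−i]).
r[1] = 3
r[2] = max(3+3, 6+0) = 6
r[3] = max(3+6, 6+3, 17+0) = 17
r[4] = max(3+17, 6+6, 17+3, 27+0) = 27
r[5] = max(3+27, 6+17, 17+6, 27+3, 27+0) = 30
r[6] = max(3+30, 6+27, 17+17, 27+6, 27+3, 30+0) = 34
r[7] = max(3+34, 6+30, 17+27, …, 30+3, 23+0) = 44
r[8] = max(3+44, 6+34, 17+30, …, 23+3, 23+0) = 54
r[9] = max(3+54, 6+44, 17+34, …, 23+3, 58+0) = 58
r[10] = max(3+58, 6+54, 17+44, …, 58+3, 30+0) = 61
Maximum revenue is $61.
Now minimize piece count subject to staying optimal: for each k, pieces[k] = 1 + min over i with p[i]+r[k−i]=r[k] of pieces[k−i].
pieces[7] = 2
pieces[8] = 2
pieces[9] = 1
pieces[10] = 2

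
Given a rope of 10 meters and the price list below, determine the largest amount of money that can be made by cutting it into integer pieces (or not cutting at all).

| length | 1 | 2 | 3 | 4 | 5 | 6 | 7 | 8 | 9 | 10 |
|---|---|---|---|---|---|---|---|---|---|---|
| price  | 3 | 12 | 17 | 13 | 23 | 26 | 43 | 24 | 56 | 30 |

60

Let best[k] be the best obtainable value from length k. For each k, try every first piece i and keep the best of price[i] + best[k−i].
best[1] = 3
best[2] = 12
best[3] = 17
best[4] = 24  (first piece 2, then best[2]=12)
best[5] = 29  (first piece 2, then best[3]=17)
best[6] = 36  (first piece 2, then best[4]=24)
best[7] = 43
best[8] = 48  (first piece 2, then best[6]=36)
best[9] = 56
best[10] = 60  (first piece 2, then best[8]=48)
One optimal cutting: 2 + 2 + 2 + 2 + 2 → $12 + $12 + $12 + $12 + $12 = $60.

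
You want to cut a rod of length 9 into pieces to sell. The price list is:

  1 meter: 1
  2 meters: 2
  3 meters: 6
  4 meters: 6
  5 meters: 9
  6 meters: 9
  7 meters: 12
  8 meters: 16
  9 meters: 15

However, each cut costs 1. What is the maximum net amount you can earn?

Build v[k] bottom-up: v[k] = max over allowed piece i of (p[i] + v[k−i]) − 1 per cut.
v[1] = 1
v[2] = max(1+1-1, 2+0) = 2
v[3] = max(1+2-1, 2+1-1, 6+0) = 6
v[4] = max(1+6-1, 2+2-1, 6+1-1, 6+0) = 6
v[5] = max(1+6-1, 2+6-1, 6+2-1, 6+1-1, 9+0) = 9
v[6] = max(1+9-1, 2+6-1, 6+6-1, 6+2-1, 9+1-1, 9+0) = 11
v[7] = max(1+11-1, 2+9-1, 6+6-1, …, 9+1-1, 12+0) = 12
v[8] = max(1+12-1, 2+11-1, 6+9-1, …, 12+1-1, 16+0) = 16
v[9] = max(1+16-1, 2+12-1, 6+11-1, …, 16+1-1, 15+0) = 16
One optimal plan: pieces 8 + 1 (1 cut) → 17 − 1 = 16.

16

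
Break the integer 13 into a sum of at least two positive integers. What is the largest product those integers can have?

Define prod[k] = max over 1≤i<k of i · max(k−i, prod[k−i]); the inner max lets the remainder stay uncut if that's better.
Small cases: prod[2]=1, prod[3]=2, prod[4]=4, prod[5]=6, prod[6]=9, prod[7]=12, prod[8]=18.
prod[9] = 3*max(6,9) = 3*9 = 27
prod[10] = 2*max(8,18) = 2*18 = 36
prod[11] = 2*max(9,27) = 2*27 = 54
prod[12] = 3*max(9,27) = 3*27 = 81
prod[13] = 2*max(11,54) = 2*54 = 108
One optimal split: 3 + 3 + 3 + 2 + 2; product 3*3*3*2*2 = 108.

108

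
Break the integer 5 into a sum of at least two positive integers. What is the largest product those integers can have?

Let P[k] be the best product for length k (with at least one cut). For each first piece i, the rest contributes max(k−i, P[k−i]).
P[2] = 1×max(1,0) = 1×1 = 1
P[3] = 1×max(2,1) = 1×2 = 2
P[4] = 2×max(2,1) = 2×2 = 4
P[5] = 2×max(3,2) = 2×3 = 6
One optimal split: 3 + 2; product 3×2 = 6.

6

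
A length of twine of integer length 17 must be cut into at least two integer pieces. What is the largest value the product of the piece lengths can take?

486

Fill m[k] for k=2..17: at each k try every first piece i and multiply by the better of (k−i) uncut or m[k−i].
m[2] = 1*max(1,0) = 1*1 = 1
m[3] = max(1*2, 2*1) = 2
m[4] = max(1*3, 2*2, 3*1) = 4
m[5] = max(1*4, 2*3, 3*2, 4*1) = 6
m[6] = max(1*6, 2*4, 3*3, 4*2, 5*1) = 9
m[7] = max(1*9, 2*6, 3*4, 4*3, 5*2, 6*1) = 12
m[8] = max(1*12, 2*9, 3*6, …, 6*2, 7*1) = 18
m[9] = max(1*18, 2*12, 3*9, …, 7*2, 8*1) = 27
m[10] = max(1*27, 2*18, 3*12, …, 8*2, 9*1) = 36
m[11] = max(1*36, 2*27, 3*18, …, 9*2, 10*1) = 54
m[12] = max(1*54, 2*36, 3*27, …, 10*2, 11*1) = 81
m[13] = max(1*81, 2*54, 3*36, …, 11*2, 12*1) = 108
m[14] = max(1*108, 2*81, 3*54, …, 12*2, 13*1) = 162
m[15] = max(1*162, 2*108, 3*81, …, 13*2, 14*1) = 243
m[16] = max(1*243, 2*162, 3*108, …, 14*2, 15*1) = 324
m[17] = max(1*324, 2*243, 3*162, …, 15*2, 16*1) = 486
One optimal split: 3 + 3 + 3 + 3 + 3 + 2; product 3*3*3*3*3*2 = 486.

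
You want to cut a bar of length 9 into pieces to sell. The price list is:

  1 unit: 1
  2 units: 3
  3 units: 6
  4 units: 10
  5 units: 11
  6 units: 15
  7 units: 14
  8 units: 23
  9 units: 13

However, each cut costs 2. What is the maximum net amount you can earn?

Consider every possible first cut. r[k] is the best of p[i]+r[k−i] over all sellable i≤k, charging 2 whenever i<k.
r[1] = 1
r[2] = 3
r[3] = 6
r[4] = 10
r[5] = 11
r[6] = 15
r[7] = 14  (first piece 1, then r[6]=15)
r[8] = 23
r[9] = 22  (first piece 1, then r[8]=23)
One optimal plan: pieces 8 + 1 (1 cut) → 24 − 2 = 22.

22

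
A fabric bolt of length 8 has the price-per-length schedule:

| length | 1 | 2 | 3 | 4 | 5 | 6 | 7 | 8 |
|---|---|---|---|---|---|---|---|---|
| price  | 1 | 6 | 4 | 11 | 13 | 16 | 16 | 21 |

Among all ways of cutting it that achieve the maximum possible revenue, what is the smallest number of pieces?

Consider every possible first cut. r[k] is the best of p[i]+r[k−i] over all sellable i≤k.
r[1] = 1
r[2] = 6
r[3] = 7  (first piece 1, then r[2]=6)
r[4] = 12  (first piece 2, then r[2]=6)
r[5] = 13  (first piece 1, then r[4]=12)
r[6] = 18  (first piece 2, then r[4]=12)
r[7] = 19  (first piece 1, then r[6]=18)
r[8] = 24  (first piece 2, then r[6]=18)
Maximum revenue is $24.
Now minimize piece count subject to staying optimal: for each k, pieces[k] = 1 + min over i with p[i]+r[k−i]=r[k] of pieces[k−i].
pieces[5] = 1
pieces[6] = 3
pieces[7] = 2
pieces[8] = 4

4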